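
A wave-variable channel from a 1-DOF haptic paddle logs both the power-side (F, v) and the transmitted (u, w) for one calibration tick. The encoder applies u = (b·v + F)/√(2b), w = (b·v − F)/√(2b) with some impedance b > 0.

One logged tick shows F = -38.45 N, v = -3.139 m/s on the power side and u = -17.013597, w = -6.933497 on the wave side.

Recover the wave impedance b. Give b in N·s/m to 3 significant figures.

b = 29.1 N·s/m

u + w = -23.947094;  u + w = √(2b)·v, so √(2b) = -23.947094/(-3.139) = 7.628893.
b = (√(2b))²/2 = 58.200003/2 = 29.100001.
(Check via u − w = 2F/√(2b): u − w = -10.080100, 2F/√(2b) = -10.080100.)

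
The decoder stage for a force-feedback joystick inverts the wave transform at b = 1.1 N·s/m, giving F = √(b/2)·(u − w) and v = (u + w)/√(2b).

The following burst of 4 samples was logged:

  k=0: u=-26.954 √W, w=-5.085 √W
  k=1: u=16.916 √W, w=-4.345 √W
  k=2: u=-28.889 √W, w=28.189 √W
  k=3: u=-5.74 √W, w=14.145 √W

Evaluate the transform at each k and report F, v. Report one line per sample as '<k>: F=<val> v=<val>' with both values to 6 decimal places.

k=0: u−w=-21.869000, u+w=-32.039000; √(b/2)=0.741620, √(2b)=1.483240; F=0.741620×(-21.869)=-16.218484, v=-32.039000/1.483240=-21.600689
k=1: u−w=21.261000, u+w=12.571000; √(b/2)=0.741620, √(2b)=1.483240; F=0.741620×21.261=15.767580, v=12.571000/1.483240=8.475366
k=2: u−w=-57.078000, u+w=-0.700000; √(b/2)=0.741620, √(2b)=1.483240; F=0.741620×(-57.078)=-42.330178, v=-0.700000/1.483240=-0.471940
k=3: u−w=-19.885000, u+w=8.405000; √(b/2)=0.741620, √(2b)=1.483240; F=0.741620×(-19.885)=-14.747111, v=8.405000/1.483240=5.666650

0: F=-16.218484 v=-21.600689
1: F=15.767580 v=8.475366
2: F=-42.330178 v=-0.471940
3: F=-14.747111 v=5.666650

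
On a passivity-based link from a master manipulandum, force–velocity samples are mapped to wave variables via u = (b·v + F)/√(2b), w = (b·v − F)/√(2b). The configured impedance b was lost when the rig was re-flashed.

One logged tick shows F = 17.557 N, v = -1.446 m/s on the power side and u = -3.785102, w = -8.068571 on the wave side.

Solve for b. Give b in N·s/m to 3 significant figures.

b = 33.6 N·s/m

u + w = -11.853673;  u + w = √(2b)·v, so √(2b) = -11.853673/(-1.446) = 8.197561.
b = (√(2b))²/2 = 67.200004/2 = 33.600002.
(Check via u − w = 2F/√(2b): u − w = 4.283469, 2F/√(2b) = 4.283469.)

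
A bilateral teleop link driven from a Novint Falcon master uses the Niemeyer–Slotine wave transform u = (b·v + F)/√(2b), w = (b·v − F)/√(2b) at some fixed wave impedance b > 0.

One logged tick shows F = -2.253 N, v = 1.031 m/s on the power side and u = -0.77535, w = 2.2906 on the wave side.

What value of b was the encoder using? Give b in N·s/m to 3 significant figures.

b = 1.08 N·s/m

u + w = 1.5152;  u + w = √(2b)·v, so √(2b) = 1.5152/1.031 = 1.4697.
b = (√(2b))²/2 = 2.1600/2 = 1.0800.
(Check via u − w = 2F/√(2b): u − w = -3.0659, 2F/√(2b) = -3.0660.)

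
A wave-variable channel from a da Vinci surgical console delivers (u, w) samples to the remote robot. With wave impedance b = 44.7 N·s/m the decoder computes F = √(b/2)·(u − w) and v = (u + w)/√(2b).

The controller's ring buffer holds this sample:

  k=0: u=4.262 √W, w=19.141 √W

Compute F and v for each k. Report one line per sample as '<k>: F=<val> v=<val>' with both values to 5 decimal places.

k=0: u−w=-14.87900, u+w=23.40300; √(b/2)=4.72758, √(2b)=9.45516; F=4.72758×(-14.879)=-70.34164, v=23.40300/9.45516=2.47516

0: F=-70.34164 v=2.47516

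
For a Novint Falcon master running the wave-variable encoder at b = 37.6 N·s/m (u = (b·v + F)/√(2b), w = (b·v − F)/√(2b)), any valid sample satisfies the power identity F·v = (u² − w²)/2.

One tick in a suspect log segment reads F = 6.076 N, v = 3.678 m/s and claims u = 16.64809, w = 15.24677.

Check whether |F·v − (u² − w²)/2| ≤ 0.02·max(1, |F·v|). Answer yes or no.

F·v = 6.076×3.678 = 22.3475 W.
(u² − w²)/2 = (277.1589 − 232.4640)/2 = 22.3475 W.
|Δ| = 0.0001;  2% of max(1, |F·v|) = 0.4470.

yes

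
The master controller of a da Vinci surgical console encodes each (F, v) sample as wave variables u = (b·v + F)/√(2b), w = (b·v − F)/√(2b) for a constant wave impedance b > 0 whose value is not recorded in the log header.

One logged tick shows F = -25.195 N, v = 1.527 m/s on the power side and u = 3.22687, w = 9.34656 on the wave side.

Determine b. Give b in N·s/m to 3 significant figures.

u + w = 12.57343;  u + w = √(2b)·v, so √(2b) = 12.57343/1.527 = 8.23407.
b = (√(2b))²/2 = 67.79996/2 = 33.89998.
(Check via u − w = 2F/√(2b): u − w = -6.11969, 2F/√(2b) = -6.11969.)

b = 33.9 N·s/m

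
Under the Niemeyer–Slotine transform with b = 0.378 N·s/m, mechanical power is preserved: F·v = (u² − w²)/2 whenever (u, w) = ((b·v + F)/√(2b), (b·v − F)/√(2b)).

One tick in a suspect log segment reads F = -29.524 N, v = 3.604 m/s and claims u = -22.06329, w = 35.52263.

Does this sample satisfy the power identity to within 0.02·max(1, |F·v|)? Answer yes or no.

F·v = (-29.524)×3.604 = -106.4045 W.
(u² − w²)/2 = (486.7888 − 1261.8572)/2 = -387.5342 W.
|Δ| = 281.1297;  2% of max(1, |F·v|) = 2.1281.

no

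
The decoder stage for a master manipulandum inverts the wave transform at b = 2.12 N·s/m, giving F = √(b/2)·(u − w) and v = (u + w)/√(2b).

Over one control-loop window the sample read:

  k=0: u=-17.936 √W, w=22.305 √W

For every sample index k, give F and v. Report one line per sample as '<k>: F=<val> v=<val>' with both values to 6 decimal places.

0: F=-41.430645 v=2.121774

k=0: u−w=-40.241000, u+w=4.369000; √(b/2)=1.029563, √(2b)=2.059126; F=1.029563×(-40.241)=-41.430645, v=4.369000/2.059126=2.121774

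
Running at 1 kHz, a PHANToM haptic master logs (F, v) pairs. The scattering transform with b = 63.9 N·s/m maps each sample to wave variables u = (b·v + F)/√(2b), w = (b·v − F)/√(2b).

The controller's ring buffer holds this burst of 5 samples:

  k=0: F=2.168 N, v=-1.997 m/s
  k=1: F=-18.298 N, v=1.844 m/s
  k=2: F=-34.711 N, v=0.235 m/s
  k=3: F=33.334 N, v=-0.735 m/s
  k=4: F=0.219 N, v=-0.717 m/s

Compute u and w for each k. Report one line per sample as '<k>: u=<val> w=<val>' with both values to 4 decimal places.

k=0: b·v=63.9×(-1.997)=-127.6083; √(2b)=11.3049; u=(-127.6083+2.168)/11.3049=-11.0961, w=(-127.6083−2.168)/11.3049=-11.4797
k=1: b·v=63.9×1.844=117.8316; √(2b)=11.3049; u=(117.8316+(-18.298))/11.3049=8.8045, w=(117.8316−(-18.298))/11.3049=12.0417
k=2: b·v=63.9×0.235=15.0165; √(2b)=11.3049; u=(15.0165+(-34.711))/11.3049=-1.7421, w=(15.0165−(-34.711))/11.3049=4.3988
k=3: b·v=63.9×(-0.735)=-46.9665; √(2b)=11.3049; u=(-46.9665+33.334)/11.3049=-1.2059, w=(-46.9665−33.334)/11.3049=-7.1032
k=4: b·v=63.9×(-0.717)=-45.8163; √(2b)=11.3049; u=(-45.8163+0.219)/11.3049=-4.0334, w=(-45.8163−0.219)/11.3049=-4.0722

0: u=-11.0961 w=-11.4797
1: u=8.8045 w=12.0417
2: u=-1.7421 w=4.3988
3: u=-1.2059 w=-7.1032
4: u=-4.0334 w=-4.0722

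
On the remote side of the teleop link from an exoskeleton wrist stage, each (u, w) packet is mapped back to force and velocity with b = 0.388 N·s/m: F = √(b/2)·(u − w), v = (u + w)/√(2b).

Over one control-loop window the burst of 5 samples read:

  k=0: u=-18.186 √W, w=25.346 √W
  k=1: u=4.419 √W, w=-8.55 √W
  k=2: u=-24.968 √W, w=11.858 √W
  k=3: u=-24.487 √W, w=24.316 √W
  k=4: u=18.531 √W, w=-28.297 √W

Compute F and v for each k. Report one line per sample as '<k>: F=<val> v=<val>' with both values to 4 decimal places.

k=0: u−w=-43.5320, u+w=7.1600; √(b/2)=0.4405, √(2b)=0.8809; F=0.4405×(-43.532)=-19.1739, v=7.1600/0.8809=8.1280
k=1: u−w=12.9690, u+w=-4.1310; √(b/2)=0.4405, √(2b)=0.8809; F=0.4405×12.969=5.7123, v=-4.1310/0.8809=-4.6895
k=2: u−w=-36.8260, u+w=-13.1100; √(b/2)=0.4405, √(2b)=0.8809; F=0.4405×(-36.826)=-16.2202, v=-13.1100/0.8809=-14.8824
k=3: u−w=-48.8030, u+w=-0.1710; √(b/2)=0.4405, √(2b)=0.8809; F=0.4405×(-48.803)=-21.4955, v=-0.1710/0.8809=-0.1941
k=4: u−w=46.8280, u+w=-9.7660; √(b/2)=0.4405, √(2b)=0.8809; F=0.4405×46.828=20.6256, v=-9.7660/0.8809=-11.0863

0: F=-19.1739 v=8.1280
1: F=5.7123 v=-4.6895
2: F=-16.2202 v=-14.8824
3: F=-21.4955 v=-0.1941
4: F=20.6256 v=-11.0863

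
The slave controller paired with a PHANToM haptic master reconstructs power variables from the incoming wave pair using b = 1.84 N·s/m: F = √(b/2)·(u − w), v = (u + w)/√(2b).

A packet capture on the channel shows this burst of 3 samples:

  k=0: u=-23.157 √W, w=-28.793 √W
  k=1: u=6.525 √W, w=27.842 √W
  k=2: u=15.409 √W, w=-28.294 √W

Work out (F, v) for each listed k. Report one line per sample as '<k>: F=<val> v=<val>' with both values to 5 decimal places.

k=0: u−w=5.63600, u+w=-51.95000; √(b/2)=0.95917, √(2b)=1.91833; F=0.95917×5.636=5.40586, v=-51.95000/1.91833=-27.08081
k=1: u−w=-21.31700, u+w=34.36700; √(b/2)=0.95917, √(2b)=1.91833; F=0.95917×(-21.317)=-20.44655, v=34.36700/1.91833=17.91504
k=2: u−w=43.70300, u+w=-12.88500; √(b/2)=0.95917, √(2b)=1.91833; F=0.95917×43.703=41.91845, v=-12.88500/1.91833=-6.71677

0: F=5.40586 v=-27.08081
1: F=-20.44655 v=17.91504
2: F=41.91845 v=-6.71677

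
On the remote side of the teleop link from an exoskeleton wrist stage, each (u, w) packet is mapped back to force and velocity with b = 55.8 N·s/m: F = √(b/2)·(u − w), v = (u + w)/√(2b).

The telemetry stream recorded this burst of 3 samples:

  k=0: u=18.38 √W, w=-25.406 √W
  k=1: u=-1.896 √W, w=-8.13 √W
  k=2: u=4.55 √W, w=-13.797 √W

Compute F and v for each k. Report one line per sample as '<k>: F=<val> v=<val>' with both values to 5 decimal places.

k=0: u−w=43.78600, u+w=-7.02600; √(b/2)=5.28205, √(2b)=10.56409; F=5.28205×43.786=231.27962, v=-7.02600/10.56409=-0.66508
k=1: u−w=6.23400, u+w=-10.02600; √(b/2)=5.28205, √(2b)=10.56409; F=5.28205×6.234=32.92827, v=-10.02600/10.56409=-0.94906
k=2: u−w=18.34700, u+w=-9.24700; √(b/2)=5.28205, √(2b)=10.56409; F=5.28205×18.347=96.90968, v=-9.24700/10.56409=-0.87532

0: F=231.27962 v=-0.66508
1: F=32.92827 v=-0.94906
2: F=96.90968 v=-0.87532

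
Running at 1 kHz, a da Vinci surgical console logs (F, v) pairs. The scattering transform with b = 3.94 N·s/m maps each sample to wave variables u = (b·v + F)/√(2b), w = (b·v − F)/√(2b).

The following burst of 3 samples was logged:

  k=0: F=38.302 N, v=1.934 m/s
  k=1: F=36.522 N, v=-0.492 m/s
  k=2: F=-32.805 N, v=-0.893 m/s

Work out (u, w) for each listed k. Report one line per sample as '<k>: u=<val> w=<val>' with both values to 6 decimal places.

k=0: b·v=3.94×1.934=7.619960; √(2b)=2.807134; u=(7.619960+38.302)/2.807134=16.359021, w=(7.619960−38.302)/2.807134=-10.930024
k=1: b·v=3.94×(-0.492)=-1.938480; √(2b)=2.807134; u=(-1.938480+36.522)/2.807134=12.319869, w=(-1.938480−36.522)/2.807134=-13.700979
k=2: b·v=3.94×(-0.893)=-3.518420; √(2b)=2.807134; u=(-3.518420+(-32.805))/2.807134=-12.939683, w=(-3.518420−(-32.805))/2.807134=10.432912

0: u=16.359021 w=-10.930024
1: u=12.319869 w=-13.700979
2: u=-12.939683 w=10.432912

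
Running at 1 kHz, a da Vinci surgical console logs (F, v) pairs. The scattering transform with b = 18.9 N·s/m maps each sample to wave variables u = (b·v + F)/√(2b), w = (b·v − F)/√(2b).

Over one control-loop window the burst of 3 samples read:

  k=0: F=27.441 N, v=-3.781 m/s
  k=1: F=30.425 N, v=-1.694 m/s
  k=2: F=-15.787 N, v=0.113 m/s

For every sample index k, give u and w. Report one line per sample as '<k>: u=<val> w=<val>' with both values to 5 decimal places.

0: u=-7.15984 w=-16.08640
1: u=-0.25887 w=-10.15613
2: u=-2.22038 w=2.91513

k=0: b·v=18.9×(-3.781)=-71.46090; √(2b)=6.14817; u=(-71.46090+27.441)/6.14817=-7.15984, w=(-71.46090−27.441)/6.14817=-16.08640
k=1: b·v=18.9×(-1.694)=-32.01660; √(2b)=6.14817; u=(-32.01660+30.425)/6.14817=-0.25887, w=(-32.01660−30.425)/6.14817=-10.15613
k=2: b·v=18.9×0.113=2.13570; √(2b)=6.14817; u=(2.13570+(-15.787))/6.14817=-2.22038, w=(2.13570−(-15.787))/6.14817=2.91513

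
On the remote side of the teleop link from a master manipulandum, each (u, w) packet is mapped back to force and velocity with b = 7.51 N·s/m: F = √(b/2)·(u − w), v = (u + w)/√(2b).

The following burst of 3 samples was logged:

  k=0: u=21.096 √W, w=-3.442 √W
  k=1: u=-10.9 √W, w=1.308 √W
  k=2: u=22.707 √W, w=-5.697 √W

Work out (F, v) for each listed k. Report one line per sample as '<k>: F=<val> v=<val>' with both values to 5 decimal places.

k=0: u−w=24.53800, u+w=17.65400; √(b/2)=1.93778, √(2b)=3.87556; F=1.93778×24.538=47.54930, v=17.65400/3.87556=4.55521
k=1: u−w=-12.20800, u+w=-9.59200; √(b/2)=1.93778, √(2b)=3.87556; F=1.93778×(-12.208)=-23.65645, v=-9.59200/3.87556=-2.47499
k=2: u−w=28.40400, u+w=17.01000; √(b/2)=1.93778, √(2b)=3.87556; F=1.93778×28.404=55.04077, v=17.01000/3.87556=4.38904

0: F=47.54930 v=4.55521
1: F=-23.65645 v=-2.47499
2: F=55.04077 v=4.38904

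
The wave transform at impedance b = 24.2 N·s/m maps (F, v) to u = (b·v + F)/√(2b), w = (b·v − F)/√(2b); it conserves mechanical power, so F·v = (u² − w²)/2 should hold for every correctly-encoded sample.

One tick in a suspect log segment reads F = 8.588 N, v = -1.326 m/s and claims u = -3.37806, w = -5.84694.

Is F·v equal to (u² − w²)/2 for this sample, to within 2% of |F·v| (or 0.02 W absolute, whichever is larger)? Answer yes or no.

F·v = 8.588×(-1.326) = -11.3877 W.
(u² − w²)/2 = (11.4113 − 34.1867)/2 = -11.3877 W.
|Δ| = 0.0000;  2% of max(1, |F·v|) = 0.2278.

yes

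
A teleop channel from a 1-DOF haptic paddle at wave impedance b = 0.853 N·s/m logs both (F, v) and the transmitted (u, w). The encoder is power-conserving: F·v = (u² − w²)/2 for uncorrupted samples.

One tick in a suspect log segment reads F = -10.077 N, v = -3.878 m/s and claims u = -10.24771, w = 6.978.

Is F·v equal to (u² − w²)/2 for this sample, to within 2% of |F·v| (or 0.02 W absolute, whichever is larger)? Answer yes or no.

no

F·v = (-10.077)×(-3.878) = 39.07861 W.
(u² − w²)/2 = (105.01556 − 48.69248)/2 = 28.16154 W.
|Δ| = 10.91707;  2% of max(1, |F·v|) = 0.78157.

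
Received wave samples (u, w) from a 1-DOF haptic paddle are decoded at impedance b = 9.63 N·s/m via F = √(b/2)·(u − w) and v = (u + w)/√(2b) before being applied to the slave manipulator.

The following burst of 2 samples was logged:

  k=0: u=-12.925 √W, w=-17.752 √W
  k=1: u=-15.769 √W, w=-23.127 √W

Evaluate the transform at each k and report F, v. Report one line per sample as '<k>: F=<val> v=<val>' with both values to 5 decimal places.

0: F=10.59194 v=-6.99012
1: F=16.14574 v=-8.86292

k=0: u−w=4.82700, u+w=-30.67700; √(b/2)=2.19431, √(2b)=4.38862; F=2.19431×4.827=10.59194, v=-30.67700/4.38862=-6.99012
k=1: u−w=7.35800, u+w=-38.89600; √(b/2)=2.19431, √(2b)=4.38862; F=2.19431×7.358=16.14574, v=-38.89600/4.38862=-8.86292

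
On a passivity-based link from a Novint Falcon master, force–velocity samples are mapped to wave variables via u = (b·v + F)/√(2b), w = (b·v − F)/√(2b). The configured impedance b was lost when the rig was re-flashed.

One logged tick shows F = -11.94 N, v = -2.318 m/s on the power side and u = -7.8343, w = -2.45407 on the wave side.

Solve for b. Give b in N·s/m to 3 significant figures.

b = 9.85 N·s/m

u + w = -10.2884;  u + w = √(2b)·v, so √(2b) = -10.2884/(-2.318) = 4.4385.
b = (√(2b))²/2 = 19.7000/2 = 9.8500.
(Check via u − w = 2F/√(2b): u − w = -5.3802, 2F/√(2b) = -5.3802.)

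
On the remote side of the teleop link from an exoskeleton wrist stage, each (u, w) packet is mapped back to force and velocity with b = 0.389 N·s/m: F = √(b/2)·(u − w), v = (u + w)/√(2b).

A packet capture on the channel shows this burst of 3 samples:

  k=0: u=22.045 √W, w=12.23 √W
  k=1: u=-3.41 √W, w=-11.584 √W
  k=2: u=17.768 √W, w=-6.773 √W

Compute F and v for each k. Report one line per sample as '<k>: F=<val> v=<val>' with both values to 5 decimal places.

k=0: u−w=9.81500, u+w=34.27500; √(b/2)=0.44102, √(2b)=0.88204; F=0.44102×9.815=4.32863, v=34.27500/0.88204=38.85865
k=1: u−w=8.17400, u+w=-14.99400; √(b/2)=0.44102, √(2b)=0.88204; F=0.44102×8.174=3.60491, v=-14.99400/0.88204=-16.99917
k=2: u−w=24.54100, u+w=10.99500; √(b/2)=0.44102, √(2b)=0.88204; F=0.44102×24.541=10.82311, v=10.99500/0.88204=12.46538

0: F=4.32863 v=38.85865
1: F=3.60491 v=-16.99917
2: F=10.82311 v=12.46538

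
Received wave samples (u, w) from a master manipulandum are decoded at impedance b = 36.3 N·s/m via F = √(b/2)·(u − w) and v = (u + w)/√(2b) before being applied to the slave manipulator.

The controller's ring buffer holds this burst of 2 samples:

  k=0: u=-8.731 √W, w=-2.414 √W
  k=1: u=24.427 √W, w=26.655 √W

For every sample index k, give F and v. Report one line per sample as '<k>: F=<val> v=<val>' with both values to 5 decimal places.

0: F=-26.91220 v=-1.30801
1: F=-9.49191 v=5.99514

k=0: u−w=-6.31700, u+w=-11.14500; √(b/2)=4.26028, √(2b)=8.52056; F=4.26028×(-6.317)=-26.91220, v=-11.14500/8.52056=-1.30801
k=1: u−w=-2.22800, u+w=51.08200; √(b/2)=4.26028, √(2b)=8.52056; F=4.26028×(-2.228)=-9.49191, v=51.08200/8.52056=5.99514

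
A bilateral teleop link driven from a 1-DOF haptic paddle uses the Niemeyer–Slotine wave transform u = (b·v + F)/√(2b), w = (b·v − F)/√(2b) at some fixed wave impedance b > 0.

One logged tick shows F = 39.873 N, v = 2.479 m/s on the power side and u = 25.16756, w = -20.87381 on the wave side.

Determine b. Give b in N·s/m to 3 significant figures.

u + w = 4.29375;  u + w = √(2b)·v, so √(2b) = 4.29375/2.479 = 1.73205.
b = (√(2b))²/2 = 2.99999/2 = 1.50000.
(Check via u − w = 2F/√(2b): u − w = 46.04137, 2F/√(2b) = 46.04142.)

b = 1.5 N·s/m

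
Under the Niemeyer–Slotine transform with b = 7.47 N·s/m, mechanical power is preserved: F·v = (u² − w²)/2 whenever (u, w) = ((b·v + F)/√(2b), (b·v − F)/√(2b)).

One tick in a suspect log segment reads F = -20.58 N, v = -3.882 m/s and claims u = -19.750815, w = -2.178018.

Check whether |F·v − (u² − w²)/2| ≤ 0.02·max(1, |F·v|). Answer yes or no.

no

F·v = (-20.58)×(-3.882) = 79.891560 W.
(u² − w²)/2 = (390.094693 − 4.743762)/2 = 192.675465 W.
|Δ| = 112.783905;  2% of max(1, |F·v|) = 1.597831.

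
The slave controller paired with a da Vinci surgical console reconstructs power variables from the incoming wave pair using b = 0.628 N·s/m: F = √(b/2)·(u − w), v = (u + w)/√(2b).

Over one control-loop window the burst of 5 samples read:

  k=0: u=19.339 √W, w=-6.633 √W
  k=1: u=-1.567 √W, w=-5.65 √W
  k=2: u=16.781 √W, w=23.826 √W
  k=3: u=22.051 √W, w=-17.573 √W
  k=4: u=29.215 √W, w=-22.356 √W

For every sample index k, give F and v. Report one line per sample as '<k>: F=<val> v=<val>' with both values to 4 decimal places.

k=0: u−w=25.9720, u+w=12.7060; √(b/2)=0.5604, √(2b)=1.1207; F=0.5604×25.972=14.5536, v=12.7060/1.1207=11.3374
k=1: u−w=4.0830, u+w=-7.2170; √(b/2)=0.5604, √(2b)=1.1207; F=0.5604×4.083=2.2879, v=-7.2170/1.1207=-6.4396
k=2: u−w=-7.0450, u+w=40.6070; √(b/2)=0.5604, √(2b)=1.1207; F=0.5604×(-7.045)=-3.9477, v=40.6070/1.1207=36.2331
k=3: u−w=39.6240, u+w=4.4780; √(b/2)=0.5604, √(2b)=1.1207; F=0.5604×39.624=22.2036, v=4.4780/1.1207=3.9957
k=4: u−w=51.5710, u+w=6.8590; √(b/2)=0.5604, √(2b)=1.1207; F=0.5604×51.571=28.8982, v=6.8590/1.1207=6.1202

0: F=14.5536 v=11.3374
1: F=2.2879 v=-6.4396
2: F=-3.9477 v=36.2331
3: F=22.2036 v=3.9957
4: F=28.8982 v=6.1202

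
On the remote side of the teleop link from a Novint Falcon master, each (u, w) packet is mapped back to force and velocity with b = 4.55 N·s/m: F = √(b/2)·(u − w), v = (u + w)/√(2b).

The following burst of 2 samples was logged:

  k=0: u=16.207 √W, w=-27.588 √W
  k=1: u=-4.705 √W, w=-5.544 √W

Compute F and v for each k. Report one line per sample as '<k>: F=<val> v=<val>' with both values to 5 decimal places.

0: F=66.05645 v=-3.77276
1: F=1.26547 v=-3.39751

k=0: u−w=43.79500, u+w=-11.38100; √(b/2)=1.50831, √(2b)=3.01662; F=1.50831×43.795=66.05645, v=-11.38100/3.01662=-3.77276
k=1: u−w=0.83900, u+w=-10.24900; √(b/2)=1.50831, √(2b)=3.01662; F=1.50831×0.839=1.26547, v=-10.24900/3.01662=-3.39751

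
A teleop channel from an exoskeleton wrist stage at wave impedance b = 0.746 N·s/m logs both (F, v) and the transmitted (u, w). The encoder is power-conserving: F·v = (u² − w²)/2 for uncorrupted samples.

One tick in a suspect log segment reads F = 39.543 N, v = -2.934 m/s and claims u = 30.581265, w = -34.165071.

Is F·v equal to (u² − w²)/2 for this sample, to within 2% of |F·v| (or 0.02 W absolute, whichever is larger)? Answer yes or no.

F·v = 39.543×(-2.934) = -116.019162 W.
(u² − w²)/2 = (935.213769 − 1167.252076)/2 = -116.019154 W.
|Δ| = 0.000008;  2% of max(1, |F·v|) = 2.320383.

yes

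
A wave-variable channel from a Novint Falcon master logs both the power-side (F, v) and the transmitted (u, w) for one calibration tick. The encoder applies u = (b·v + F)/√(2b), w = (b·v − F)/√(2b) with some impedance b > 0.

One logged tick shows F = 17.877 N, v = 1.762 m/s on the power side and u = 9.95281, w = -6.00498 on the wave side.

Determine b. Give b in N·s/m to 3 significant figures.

b = 2.51 N·s/m

u + w = 3.9478;  u + w = √(2b)·v, so √(2b) = 3.9478/1.762 = 2.2405.
b = (√(2b))²/2 = 5.0200/2 = 2.5100.
(Check via u − w = 2F/√(2b): u − w = 15.9578, 2F/√(2b) = 15.9578.)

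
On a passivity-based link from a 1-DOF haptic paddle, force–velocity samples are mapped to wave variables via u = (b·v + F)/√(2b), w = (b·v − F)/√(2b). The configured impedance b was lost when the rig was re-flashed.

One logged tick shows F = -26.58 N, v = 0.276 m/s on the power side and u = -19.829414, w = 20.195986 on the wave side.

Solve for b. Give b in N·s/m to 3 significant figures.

u + w = 0.366572;  u + w = √(2b)·v, so √(2b) = 0.366572/0.276 = 1.328159.
b = (√(2b))²/2 = 1.764007/2 = 0.882004.
(Check via u − w = 2F/√(2b): u − w = -40.025400, 2F/√(2b) = -40.025316.)

b = 0.882 N·s/m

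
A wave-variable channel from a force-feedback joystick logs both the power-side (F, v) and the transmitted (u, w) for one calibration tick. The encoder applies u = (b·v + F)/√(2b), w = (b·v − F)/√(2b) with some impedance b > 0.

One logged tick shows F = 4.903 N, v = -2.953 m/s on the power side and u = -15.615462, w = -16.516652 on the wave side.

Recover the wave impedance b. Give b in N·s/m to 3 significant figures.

u + w = -32.132114;  u + w = √(2b)·v, so √(2b) = -32.132114/(-2.953) = 10.881176.
b = (√(2b))²/2 = 118.400001/2 = 59.200000.
(Check via u − w = 2F/√(2b): u − w = 0.901190, 2F/√(2b) = 0.901189.)

b = 59.2 N·s/m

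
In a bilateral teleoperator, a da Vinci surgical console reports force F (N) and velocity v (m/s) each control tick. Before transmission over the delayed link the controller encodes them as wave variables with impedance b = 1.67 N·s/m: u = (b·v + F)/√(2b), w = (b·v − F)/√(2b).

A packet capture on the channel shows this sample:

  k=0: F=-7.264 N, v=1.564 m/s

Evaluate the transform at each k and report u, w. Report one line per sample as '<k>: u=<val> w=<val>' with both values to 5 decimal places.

k=0: b·v=1.67×1.564=2.61188; √(2b)=1.82757; u=(2.61188+(-7.264))/1.82757=-2.54553, w=(2.61188−(-7.264))/1.82757=5.40384

0: u=-2.54553 w=5.40384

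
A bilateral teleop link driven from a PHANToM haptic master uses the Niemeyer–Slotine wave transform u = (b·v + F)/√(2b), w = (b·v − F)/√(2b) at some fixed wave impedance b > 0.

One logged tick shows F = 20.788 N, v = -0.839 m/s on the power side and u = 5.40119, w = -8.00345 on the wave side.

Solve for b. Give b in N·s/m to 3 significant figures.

u + w = -2.60226;  u + w = √(2b)·v, so √(2b) = -2.60226/(-0.839) = 3.10162.
b = (√(2b))²/2 = 9.62005/2 = 4.81003.
(Check via u − w = 2F/√(2b): u − w = 13.40464, 2F/√(2b) = 13.40460.)

b = 4.81 N·s/m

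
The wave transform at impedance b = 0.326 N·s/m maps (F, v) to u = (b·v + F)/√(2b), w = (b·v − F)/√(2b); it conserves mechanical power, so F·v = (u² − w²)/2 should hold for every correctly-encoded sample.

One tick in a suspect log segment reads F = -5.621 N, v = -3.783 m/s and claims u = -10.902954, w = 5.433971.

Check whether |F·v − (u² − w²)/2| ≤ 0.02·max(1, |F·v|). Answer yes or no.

F·v = (-5.621)×(-3.783) = 21.264243 W.
(u² − w²)/2 = (118.874406 − 29.528041)/2 = 44.673183 W.
|Δ| = 23.408940;  2% of max(1, |F·v|) = 0.425285.

no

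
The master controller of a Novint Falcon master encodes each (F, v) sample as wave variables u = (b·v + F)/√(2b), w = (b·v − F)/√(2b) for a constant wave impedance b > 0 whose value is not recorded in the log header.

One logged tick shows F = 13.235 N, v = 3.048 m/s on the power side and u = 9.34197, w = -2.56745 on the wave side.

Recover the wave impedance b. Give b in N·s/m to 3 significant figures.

b = 2.47 N·s/m

u + w = 6.7745;  u + w = √(2b)·v, so √(2b) = 6.7745/3.048 = 2.2226.
b = (√(2b))²/2 = 4.9400/2 = 2.4700.
(Check via u − w = 2F/√(2b): u − w = 11.9094, 2F/√(2b) = 11.9094.)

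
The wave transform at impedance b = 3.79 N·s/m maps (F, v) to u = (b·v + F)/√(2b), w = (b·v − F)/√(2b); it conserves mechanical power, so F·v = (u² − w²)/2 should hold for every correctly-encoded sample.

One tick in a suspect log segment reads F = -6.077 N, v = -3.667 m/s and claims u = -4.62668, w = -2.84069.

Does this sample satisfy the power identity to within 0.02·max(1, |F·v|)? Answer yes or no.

no

F·v = (-6.077)×(-3.667) = 22.28436 W.
(u² − w²)/2 = (21.40617 − 8.06952)/2 = 6.66832 W.
|Δ| = 15.61603;  2% of max(1, |F·v|) = 0.44569.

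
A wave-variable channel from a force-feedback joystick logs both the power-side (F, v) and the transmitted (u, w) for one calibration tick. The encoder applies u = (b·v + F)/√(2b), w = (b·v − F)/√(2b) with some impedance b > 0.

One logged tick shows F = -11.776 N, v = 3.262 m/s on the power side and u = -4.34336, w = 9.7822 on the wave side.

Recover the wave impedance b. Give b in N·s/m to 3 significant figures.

u + w = 5.43884;  u + w = √(2b)·v, so √(2b) = 5.43884/3.262 = 1.66733.
b = (√(2b))²/2 = 2.78000/2 = 1.39000.
(Check via u − w = 2F/√(2b): u − w = -14.12556, 2F/√(2b) = -14.12555.)

b = 1.39 N·s/m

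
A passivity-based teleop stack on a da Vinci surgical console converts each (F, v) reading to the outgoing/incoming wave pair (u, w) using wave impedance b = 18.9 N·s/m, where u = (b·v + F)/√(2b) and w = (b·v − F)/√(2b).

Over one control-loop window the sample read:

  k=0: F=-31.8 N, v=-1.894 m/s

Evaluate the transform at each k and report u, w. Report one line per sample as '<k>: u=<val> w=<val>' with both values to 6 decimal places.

0: u=-10.994588 w=-0.650047

k=0: b·v=18.9×(-1.894)=-35.796600; √(2b)=6.148170; u=(-35.796600+(-31.8))/6.148170=-10.994588, w=(-35.796600−(-31.8))/6.148170=-0.650047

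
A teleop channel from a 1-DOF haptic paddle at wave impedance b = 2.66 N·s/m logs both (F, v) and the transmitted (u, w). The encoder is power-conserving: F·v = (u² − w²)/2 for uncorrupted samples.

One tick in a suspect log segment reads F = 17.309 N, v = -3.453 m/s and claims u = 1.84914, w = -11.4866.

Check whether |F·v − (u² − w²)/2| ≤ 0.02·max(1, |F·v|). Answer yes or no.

F·v = 17.309×(-3.453) = -59.7680 W.
(u² − w²)/2 = (3.4193 − 131.9420)/2 = -64.2613 W.
|Δ| = 4.4934;  2% of max(1, |F·v|) = 1.1954.

no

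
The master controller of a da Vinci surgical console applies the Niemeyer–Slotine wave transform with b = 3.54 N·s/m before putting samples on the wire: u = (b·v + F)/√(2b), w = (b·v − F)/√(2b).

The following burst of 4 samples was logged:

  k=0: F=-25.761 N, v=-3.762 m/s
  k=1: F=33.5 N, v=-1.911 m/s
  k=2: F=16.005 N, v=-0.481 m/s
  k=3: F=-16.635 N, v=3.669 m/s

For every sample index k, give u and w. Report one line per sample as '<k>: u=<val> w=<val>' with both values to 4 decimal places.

k=0: b·v=3.54×(-3.762)=-13.3175; √(2b)=2.6608; u=(-13.3175+(-25.761))/2.6608=-14.6866, w=(-13.3175−(-25.761))/2.6608=4.6766
k=1: b·v=3.54×(-1.911)=-6.7649; √(2b)=2.6608; u=(-6.7649+33.5)/2.6608=10.0477, w=(-6.7649−33.5)/2.6608=-15.1325
k=2: b·v=3.54×(-0.481)=-1.7027; √(2b)=2.6608; u=(-1.7027+16.005)/2.6608=5.3751, w=(-1.7027−16.005)/2.6608=-6.6550
k=3: b·v=3.54×3.669=12.9883; √(2b)=2.6608; u=(12.9883+(-16.635))/2.6608=-1.3705, w=(12.9883−(-16.635))/2.6608=11.1331

0: u=-14.6866 w=4.6766
1: u=10.0477 w=-15.1325
2: u=5.3751 w=-6.6550
3: u=-1.3705 w=11.1331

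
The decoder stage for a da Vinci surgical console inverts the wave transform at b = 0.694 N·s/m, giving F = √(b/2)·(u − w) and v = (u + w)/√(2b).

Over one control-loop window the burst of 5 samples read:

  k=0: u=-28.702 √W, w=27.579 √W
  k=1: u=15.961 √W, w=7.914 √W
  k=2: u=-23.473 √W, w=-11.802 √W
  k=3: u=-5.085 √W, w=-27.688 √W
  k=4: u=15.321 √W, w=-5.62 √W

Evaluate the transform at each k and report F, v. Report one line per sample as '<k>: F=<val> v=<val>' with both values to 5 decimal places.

k=0: u−w=-56.28100, u+w=-1.12300; √(b/2)=0.58907, √(2b)=1.17813; F=0.58907×(-56.281)=-33.15328, v=-1.12300/1.17813=-0.95320
k=1: u−w=8.04700, u+w=23.87500; √(b/2)=0.58907, √(2b)=1.17813; F=0.58907×8.047=4.74022, v=23.87500/1.17813=20.26510
k=2: u−w=-11.67100, u+w=-35.27500; √(b/2)=0.58907, √(2b)=1.17813; F=0.58907×(-11.671)=-6.87500, v=-35.27500/1.17813=-29.94141
k=3: u−w=22.60300, u+w=-32.77300; √(b/2)=0.58907, √(2b)=1.17813; F=0.58907×22.603=13.31468, v=-32.77300/1.17813=-27.81772
k=4: u−w=20.94100, u+w=9.70100; √(b/2)=0.58907, √(2b)=1.17813; F=0.58907×20.941=12.33565, v=9.70100/1.17813=8.23421

0: F=-33.15328 v=-0.95320
1: F=4.74022 v=20.26510
2: F=-6.87500 v=-29.94141
3: F=13.31468 v=-27.81772
4: F=12.33565 v=8.23421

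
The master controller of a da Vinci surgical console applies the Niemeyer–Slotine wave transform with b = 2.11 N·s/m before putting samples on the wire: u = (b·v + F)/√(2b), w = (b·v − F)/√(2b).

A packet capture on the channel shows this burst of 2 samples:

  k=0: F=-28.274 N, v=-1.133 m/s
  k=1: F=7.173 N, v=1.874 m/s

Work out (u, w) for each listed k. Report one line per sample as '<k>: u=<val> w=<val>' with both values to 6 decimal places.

0: u=-14.927308 w=12.599827
1: u=5.416607 w=-1.566917

k=0: b·v=2.11×(-1.133)=-2.390630; √(2b)=2.054264; u=(-2.390630+(-28.274))/2.054264=-14.927308, w=(-2.390630−(-28.274))/2.054264=12.599827
k=1: b·v=2.11×1.874=3.954140; √(2b)=2.054264; u=(3.954140+7.173)/2.054264=5.416607, w=(3.954140−7.173)/2.054264=-1.566917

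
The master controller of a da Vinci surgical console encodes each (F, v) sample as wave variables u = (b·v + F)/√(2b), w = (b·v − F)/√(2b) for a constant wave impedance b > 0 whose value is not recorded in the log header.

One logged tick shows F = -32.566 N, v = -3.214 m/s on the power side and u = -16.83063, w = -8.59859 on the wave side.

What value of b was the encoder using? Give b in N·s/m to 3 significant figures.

b = 31.3 N·s/m

u + w = -25.42922;  u + w = √(2b)·v, so √(2b) = -25.42922/(-3.214) = 7.91202.
b = (√(2b))²/2 = 62.60000/2 = 31.30000.
(Check via u − w = 2F/√(2b): u − w = -8.23204, 2F/√(2b) = -8.23204.)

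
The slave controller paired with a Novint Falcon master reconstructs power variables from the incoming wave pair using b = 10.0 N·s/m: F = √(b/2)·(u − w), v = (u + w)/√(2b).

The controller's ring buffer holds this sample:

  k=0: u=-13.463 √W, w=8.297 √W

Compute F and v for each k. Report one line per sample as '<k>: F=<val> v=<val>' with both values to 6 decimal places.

0: F=-48.656839 v=-1.155153

k=0: u−w=-21.760000, u+w=-5.166000; √(b/2)=2.236068, √(2b)=4.472136; F=2.236068×(-21.76)=-48.656839, v=-5.166000/4.472136=-1.155153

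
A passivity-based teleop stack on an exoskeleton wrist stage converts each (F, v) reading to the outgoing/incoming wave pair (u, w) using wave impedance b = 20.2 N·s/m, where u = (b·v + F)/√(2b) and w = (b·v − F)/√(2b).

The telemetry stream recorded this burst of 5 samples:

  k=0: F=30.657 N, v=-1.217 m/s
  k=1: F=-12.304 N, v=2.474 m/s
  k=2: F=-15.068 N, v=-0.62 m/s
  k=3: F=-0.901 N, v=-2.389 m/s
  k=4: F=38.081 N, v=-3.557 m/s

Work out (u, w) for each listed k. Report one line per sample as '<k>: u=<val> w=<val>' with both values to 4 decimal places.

k=0: b·v=20.2×(-1.217)=-24.5834; √(2b)=6.3561; u=(-24.5834+30.657)/6.3561=0.9556, w=(-24.5834−30.657)/6.3561=-8.6909
k=1: b·v=20.2×2.474=49.9748; √(2b)=6.3561; u=(49.9748+(-12.304))/6.3561=5.9267, w=(49.9748−(-12.304))/6.3561=9.7983
k=2: b·v=20.2×(-0.62)=-12.5240; √(2b)=6.3561; u=(-12.5240+(-15.068))/6.3561=-4.3410, w=(-12.5240−(-15.068))/6.3561=0.4002
k=3: b·v=20.2×(-2.389)=-48.2578; √(2b)=6.3561; u=(-48.2578+(-0.901))/6.3561=-7.7341, w=(-48.2578−(-0.901))/6.3561=-7.4506
k=4: b·v=20.2×(-3.557)=-71.8514; √(2b)=6.3561; u=(-71.8514+38.081)/6.3561=-5.3131, w=(-71.8514−38.081)/6.3561=-17.2956

0: u=0.9556 w=-8.6909
1: u=5.9267 w=9.7983
2: u=-4.3410 w=0.4002
3: u=-7.7341 w=-7.4506
4: u=-5.3131 w=-17.2956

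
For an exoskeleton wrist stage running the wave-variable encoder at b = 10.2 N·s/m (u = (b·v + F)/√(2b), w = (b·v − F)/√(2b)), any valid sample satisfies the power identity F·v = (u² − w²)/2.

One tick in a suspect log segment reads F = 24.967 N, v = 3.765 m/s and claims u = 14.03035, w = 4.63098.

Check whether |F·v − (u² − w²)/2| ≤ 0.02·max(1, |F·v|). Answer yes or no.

no

F·v = 24.967×3.765 = 94.00075 W.
(u² − w²)/2 = (196.85072 − 21.44598)/2 = 87.70237 W.
|Δ| = 6.29838;  2% of max(1, |F·v|) = 1.88002.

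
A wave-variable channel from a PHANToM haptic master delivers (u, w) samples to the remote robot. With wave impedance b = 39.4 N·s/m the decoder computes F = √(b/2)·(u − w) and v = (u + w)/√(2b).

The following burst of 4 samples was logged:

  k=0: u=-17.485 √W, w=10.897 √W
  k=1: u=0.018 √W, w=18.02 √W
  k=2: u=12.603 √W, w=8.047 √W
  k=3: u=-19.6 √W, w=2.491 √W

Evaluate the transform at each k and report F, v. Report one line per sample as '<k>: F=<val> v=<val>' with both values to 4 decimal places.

0: F=-125.9726 v=-0.7421
1: F=-79.9013 v=2.0320
2: F=20.2217 v=2.3263
3: F=-98.0502 v=-1.9274

k=0: u−w=-28.3820, u+w=-6.5880; √(b/2)=4.4385, √(2b)=8.8769; F=4.4385×(-28.382)=-125.9726, v=-6.5880/8.8769=-0.7421
k=1: u−w=-18.0020, u+w=18.0380; √(b/2)=4.4385, √(2b)=8.8769; F=4.4385×(-18.002)=-79.9013, v=18.0380/8.8769=2.0320
k=2: u−w=4.5560, u+w=20.6500; √(b/2)=4.4385, √(2b)=8.8769; F=4.4385×4.556=20.2217, v=20.6500/8.8769=2.3263
k=3: u−w=-22.0910, u+w=-17.1090; √(b/2)=4.4385, √(2b)=8.8769; F=4.4385×(-22.091)=-98.0502, v=-17.1090/8.8769=-1.9274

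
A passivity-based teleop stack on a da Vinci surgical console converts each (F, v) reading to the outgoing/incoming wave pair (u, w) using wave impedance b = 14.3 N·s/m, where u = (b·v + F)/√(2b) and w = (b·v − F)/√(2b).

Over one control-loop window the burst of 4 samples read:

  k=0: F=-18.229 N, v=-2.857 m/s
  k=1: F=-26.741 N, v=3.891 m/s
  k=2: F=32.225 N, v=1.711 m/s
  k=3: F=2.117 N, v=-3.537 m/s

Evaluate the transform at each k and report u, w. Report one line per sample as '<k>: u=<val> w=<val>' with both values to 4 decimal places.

0: u=-11.0481 w=-4.2308
1: u=5.4040 w=15.4046
2: u=10.6009 w=-1.4506
3: u=-9.0619 w=-9.8536

k=0: b·v=14.3×(-2.857)=-40.8551; √(2b)=5.3479; u=(-40.8551+(-18.229))/5.3479=-11.0481, w=(-40.8551−(-18.229))/5.3479=-4.2308
k=1: b·v=14.3×3.891=55.6413; √(2b)=5.3479; u=(55.6413+(-26.741))/5.3479=5.4040, w=(55.6413−(-26.741))/5.3479=15.4046
k=2: b·v=14.3×1.711=24.4673; √(2b)=5.3479; u=(24.4673+32.225)/5.3479=10.6009, w=(24.4673−32.225)/5.3479=-1.4506
k=3: b·v=14.3×(-3.537)=-50.5791; √(2b)=5.3479; u=(-50.5791+2.117)/5.3479=-9.0619, w=(-50.5791−2.117)/5.3479=-9.8536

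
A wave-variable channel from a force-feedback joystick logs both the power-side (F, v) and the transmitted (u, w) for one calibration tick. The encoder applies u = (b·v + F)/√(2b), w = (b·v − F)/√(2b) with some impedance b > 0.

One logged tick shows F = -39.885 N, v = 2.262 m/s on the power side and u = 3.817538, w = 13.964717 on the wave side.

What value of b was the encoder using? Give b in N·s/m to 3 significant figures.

u + w = 17.782255;  u + w = √(2b)·v, so √(2b) = 17.782255/2.262 = 7.861298.
b = (√(2b))²/2 = 61.799999/2 = 30.899999.
(Check via u − w = 2F/√(2b): u − w = -10.147179, 2F/√(2b) = -10.147180.)

b = 30.9 N·s/m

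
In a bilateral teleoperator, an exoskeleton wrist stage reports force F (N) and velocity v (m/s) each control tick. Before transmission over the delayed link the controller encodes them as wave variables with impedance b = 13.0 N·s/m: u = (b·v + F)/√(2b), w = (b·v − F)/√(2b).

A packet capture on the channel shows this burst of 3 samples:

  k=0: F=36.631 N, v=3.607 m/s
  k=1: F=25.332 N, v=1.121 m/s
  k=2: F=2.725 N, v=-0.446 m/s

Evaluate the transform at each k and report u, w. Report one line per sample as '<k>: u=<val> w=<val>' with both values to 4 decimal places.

0: u=16.3800 w=2.0122
1: u=7.8260 w=-2.1100
2: u=-0.6027 w=-1.6715

k=0: b·v=13.0×3.607=46.8910; √(2b)=5.0990; u=(46.8910+36.631)/5.0990=16.3800, w=(46.8910−36.631)/5.0990=2.0122
k=1: b·v=13.0×1.121=14.5730; √(2b)=5.0990; u=(14.5730+25.332)/5.0990=7.8260, w=(14.5730−25.332)/5.0990=-2.1100
k=2: b·v=13.0×(-0.446)=-5.7980; √(2b)=5.0990; u=(-5.7980+2.725)/5.0990=-0.6027, w=(-5.7980−2.725)/5.0990=-1.6715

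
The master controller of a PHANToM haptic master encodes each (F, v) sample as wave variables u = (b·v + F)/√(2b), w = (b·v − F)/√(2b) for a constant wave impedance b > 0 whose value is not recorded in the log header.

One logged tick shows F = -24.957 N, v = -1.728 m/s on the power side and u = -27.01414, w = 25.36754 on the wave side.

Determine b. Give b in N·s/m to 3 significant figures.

u + w = -1.64660;  u + w = √(2b)·v, so √(2b) = -1.64660/(-1.728) = 0.95289.
b = (√(2b))²/2 = 0.90801/2 = 0.45400.
(Check via u − w = 2F/√(2b): u − w = -52.38168, 2F/√(2b) = -52.38151.)

b = 0.454 N·s/m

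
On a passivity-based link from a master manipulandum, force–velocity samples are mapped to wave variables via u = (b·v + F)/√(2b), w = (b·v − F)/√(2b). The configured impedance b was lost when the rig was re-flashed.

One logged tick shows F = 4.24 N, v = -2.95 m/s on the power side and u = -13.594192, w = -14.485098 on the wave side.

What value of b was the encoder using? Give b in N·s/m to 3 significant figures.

b = 45.3 N·s/m

u + w = -28.079290;  u + w = √(2b)·v, so √(2b) = -28.079290/(-2.95) = 9.518403.
b = (√(2b))²/2 = 90.600003/2 = 45.300002.
(Check via u − w = 2F/√(2b): u − w = 0.890906, 2F/√(2b) = 0.890906.)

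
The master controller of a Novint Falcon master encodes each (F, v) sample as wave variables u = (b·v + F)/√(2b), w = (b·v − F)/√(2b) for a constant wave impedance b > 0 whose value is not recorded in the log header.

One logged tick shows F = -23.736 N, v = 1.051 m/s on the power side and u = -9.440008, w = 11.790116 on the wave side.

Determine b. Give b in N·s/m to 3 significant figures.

u + w = 2.350108;  u + w = √(2b)·v, so √(2b) = 2.350108/1.051 = 2.236069.
b = (√(2b))²/2 = 5.000002/2 = 2.500001.
(Check via u − w = 2F/√(2b): u − w = -21.230124, 2F/√(2b) = -21.230119.)

b = 2.5 N·s/m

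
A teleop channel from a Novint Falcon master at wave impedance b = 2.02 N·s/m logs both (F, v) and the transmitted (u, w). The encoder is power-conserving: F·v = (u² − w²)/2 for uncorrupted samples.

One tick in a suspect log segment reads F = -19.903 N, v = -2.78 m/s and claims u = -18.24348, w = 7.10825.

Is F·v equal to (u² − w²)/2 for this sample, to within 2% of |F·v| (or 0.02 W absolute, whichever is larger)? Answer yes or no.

no

F·v = (-19.903)×(-2.78) = 55.3303 W.
(u² − w²)/2 = (332.8246 − 50.5272)/2 = 141.1487 W.
|Δ| = 85.8183;  2% of max(1, |F·v|) = 1.1066.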